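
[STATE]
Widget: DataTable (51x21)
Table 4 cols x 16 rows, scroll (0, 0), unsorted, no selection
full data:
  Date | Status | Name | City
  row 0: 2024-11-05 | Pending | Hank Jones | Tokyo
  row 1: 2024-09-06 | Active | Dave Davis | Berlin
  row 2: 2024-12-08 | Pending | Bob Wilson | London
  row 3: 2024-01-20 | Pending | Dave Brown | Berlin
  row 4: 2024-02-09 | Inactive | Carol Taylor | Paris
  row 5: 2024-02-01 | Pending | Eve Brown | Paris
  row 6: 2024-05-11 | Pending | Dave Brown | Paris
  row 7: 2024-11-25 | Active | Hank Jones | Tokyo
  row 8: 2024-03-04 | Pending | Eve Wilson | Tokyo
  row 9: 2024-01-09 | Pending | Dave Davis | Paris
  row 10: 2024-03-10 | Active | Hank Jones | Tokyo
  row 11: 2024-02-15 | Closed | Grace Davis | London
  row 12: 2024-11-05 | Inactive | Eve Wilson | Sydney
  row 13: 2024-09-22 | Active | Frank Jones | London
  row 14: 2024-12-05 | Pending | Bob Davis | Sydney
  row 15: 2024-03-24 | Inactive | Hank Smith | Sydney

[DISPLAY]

Date      │Status  │Name        │City              
──────────┼────────┼────────────┼──────            
2024-11-05│Pending │Hank Jones  │Tokyo             
2024-09-06│Active  │Dave Davis  │Berlin            
2024-12-08│Pending │Bob Wilson  │London            
2024-01-20│Pending │Dave Brown  │Berlin            
2024-02-09│Inactive│Carol Taylor│Paris             
2024-02-01│Pending │Eve Brown   │Paris             
2024-05-11│Pending │Dave Brown  │Paris             
2024-11-25│Active  │Hank Jones  │Tokyo             
2024-03-04│Pending │Eve Wilson  │Tokyo             
2024-01-09│Pending │Dave Davis  │Paris             
2024-03-10│Active  │Hank Jones  │Tokyo             
2024-02-15│Closed  │Grace Davis │London            
2024-11-05│Inactive│Eve Wilson  │Sydney            
2024-09-22│Active  │Frank Jones │London            
2024-12-05│Pending │Bob Davis   │Sydney            
2024-03-24│Inactive│Hank Smith  │Sydney            
                                                   
                                                   
                                                   


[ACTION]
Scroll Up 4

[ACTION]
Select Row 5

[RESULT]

Date      │Status  │Name        │City              
──────────┼────────┼────────────┼──────            
2024-11-05│Pending │Hank Jones  │Tokyo             
2024-09-06│Active  │Dave Davis  │Berlin            
2024-12-08│Pending │Bob Wilson  │London            
2024-01-20│Pending │Dave Brown  │Berlin            
2024-02-09│Inactive│Carol Taylor│Paris             
>024-02-01│Pending │Eve Brown   │Paris             
2024-05-11│Pending │Dave Brown  │Paris             
2024-11-25│Active  │Hank Jones  │Tokyo             
2024-03-04│Pending │Eve Wilson  │Tokyo             
2024-01-09│Pending │Dave Davis  │Paris             
2024-03-10│Active  │Hank Jones  │Tokyo             
2024-02-15│Closed  │Grace Davis │London            
2024-11-05│Inactive│Eve Wilson  │Sydney            
2024-09-22│Active  │Frank Jones │London            
2024-12-05│Pending │Bob Davis   │Sydney            
2024-03-24│Inactive│Hank Smith  │Sydney            
                                                   
                                                   
                                                   


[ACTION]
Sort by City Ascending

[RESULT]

Date      │Status  │Name        │City ▲            
──────────┼────────┼────────────┼──────            
2024-09-06│Active  │Dave Davis  │Berlin            
2024-01-20│Pending │Dave Brown  │Berlin            
2024-12-08│Pending │Bob Wilson  │London            
2024-02-15│Closed  │Grace Davis │London            
2024-09-22│Active  │Frank Jones │London            
>024-02-09│Inactive│Carol Taylor│Paris             
2024-02-01│Pending │Eve Brown   │Paris             
2024-05-11│Pending │Dave Brown  │Paris             
2024-01-09│Pending │Dave Davis  │Paris             
2024-11-05│Inactive│Eve Wilson  │Sydney            
2024-12-05│Pending │Bob Davis   │Sydney            
2024-03-24│Inactive│Hank Smith  │Sydney            
2024-11-05│Pending │Hank Jones  │Tokyo             
2024-11-25│Active  │Hank Jones  │Tokyo             
2024-03-04│Pending │Eve Wilson  │Tokyo             
2024-03-10│Active  │Hank Jones  │Tokyo             
                                                   
                                                   
                                                   


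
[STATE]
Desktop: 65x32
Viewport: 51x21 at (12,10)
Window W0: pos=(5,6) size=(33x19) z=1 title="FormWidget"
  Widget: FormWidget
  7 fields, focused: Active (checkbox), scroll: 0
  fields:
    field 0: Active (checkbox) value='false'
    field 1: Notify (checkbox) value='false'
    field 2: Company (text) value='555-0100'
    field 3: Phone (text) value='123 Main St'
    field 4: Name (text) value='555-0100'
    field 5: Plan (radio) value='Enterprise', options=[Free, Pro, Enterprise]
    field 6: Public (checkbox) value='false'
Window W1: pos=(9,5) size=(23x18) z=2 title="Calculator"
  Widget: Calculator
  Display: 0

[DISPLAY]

7 │ 8 │ 9 │ ÷ │    ┃     ┃                         
──┼───┼───┼───┤    ┃    ]┃                         
4 │ 5 │ 6 │ × │    ┃    ]┃                         
──┼───┼───┼───┤    ┃    ]┃                         
1 │ 2 │ 3 │ - │    ┃) Pro┃                         
──┼───┼───┼───┤    ┃     ┃                         
0 │ . │ = │ + │    ┃     ┃                         
──┼───┼───┼───┤    ┃     ┃                         
C │ MC│ MR│ M+│    ┃     ┃                         
──┴───┴───┴───┘    ┃     ┃                         
                   ┃     ┃                         
                   ┃     ┃                         
━━━━━━━━━━━━━━━━━━━┛     ┃                         
                         ┃                         
━━━━━━━━━━━━━━━━━━━━━━━━━┛                         
                                                   
                                                   
                                                   
                                                   
                                                   
                                                   


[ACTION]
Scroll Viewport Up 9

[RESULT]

                                                   
                                                   
                                                   
                                                   
━━━━━━━━━━━━━━━━━━━┓                               
alculator          ┃━━━━━┓                         
───────────────────┨     ┃                         
                  0┃─────┨                         
──┬───┬───┬───┐    ┃     ┃                         
7 │ 8 │ 9 │ ÷ │    ┃     ┃                         
──┼───┼───┼───┤    ┃    ]┃                         
4 │ 5 │ 6 │ × │    ┃    ]┃                         
──┼───┼───┼───┤    ┃    ]┃                         
1 │ 2 │ 3 │ - │    ┃) Pro┃                         
──┼───┼───┼───┤    ┃     ┃                         
0 │ . │ = │ + │    ┃     ┃                         
──┼───┼───┼───┤    ┃     ┃                         
C │ MC│ MR│ M+│    ┃     ┃                         
──┴───┴───┴───┘    ┃     ┃                         
                   ┃     ┃                         
                   ┃     ┃                         


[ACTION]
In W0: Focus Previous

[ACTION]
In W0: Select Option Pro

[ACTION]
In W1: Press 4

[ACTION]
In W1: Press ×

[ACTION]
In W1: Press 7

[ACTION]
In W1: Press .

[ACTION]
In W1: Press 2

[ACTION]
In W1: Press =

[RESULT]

                                                   
                                                   
                                                   
                                                   
━━━━━━━━━━━━━━━━━━━┓                               
alculator          ┃━━━━━┓                         
───────────────────┨     ┃                         
               28.8┃─────┨                         
──┬───┬───┬───┐    ┃     ┃                         
7 │ 8 │ 9 │ ÷ │    ┃     ┃                         
──┼───┼───┼───┤    ┃    ]┃                         
4 │ 5 │ 6 │ × │    ┃    ]┃                         
──┼───┼───┼───┤    ┃    ]┃                         
1 │ 2 │ 3 │ - │    ┃) Pro┃                         
──┼───┼───┼───┤    ┃     ┃                         
0 │ . │ = │ + │    ┃     ┃                         
──┼───┼───┼───┤    ┃     ┃                         
C │ MC│ MR│ M+│    ┃     ┃                         
──┴───┴───┴───┘    ┃     ┃                         
                   ┃     ┃                         
                   ┃     ┃                         


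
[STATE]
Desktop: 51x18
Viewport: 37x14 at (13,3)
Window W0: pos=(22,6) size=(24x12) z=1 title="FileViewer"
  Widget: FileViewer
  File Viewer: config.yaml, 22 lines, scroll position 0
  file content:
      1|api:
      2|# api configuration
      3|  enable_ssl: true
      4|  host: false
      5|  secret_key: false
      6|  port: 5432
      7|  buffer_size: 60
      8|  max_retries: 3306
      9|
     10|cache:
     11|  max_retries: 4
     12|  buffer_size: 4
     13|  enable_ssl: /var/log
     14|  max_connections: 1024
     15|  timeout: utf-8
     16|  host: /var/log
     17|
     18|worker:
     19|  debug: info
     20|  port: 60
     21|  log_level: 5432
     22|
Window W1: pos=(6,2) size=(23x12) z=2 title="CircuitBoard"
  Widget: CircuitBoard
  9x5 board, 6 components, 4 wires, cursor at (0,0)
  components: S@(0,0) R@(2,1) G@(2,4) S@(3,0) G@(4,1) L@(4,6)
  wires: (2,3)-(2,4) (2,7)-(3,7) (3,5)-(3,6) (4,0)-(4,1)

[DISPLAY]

itBoard        ┃                     
───────────────┨                     
 2 3 4 5 6 7 8 ┃                     
               ┃━━━━━━━━━━━━━━━━┓    
               ┃iewer           ┃    
               ┃────────────────┨    
               ┃               ▲┃    
  R       · ─ G┃configuration  █┃    
               ┃le_ssl: true   ░┃    
               ┃: false        ░┃    
━━━━━━━━━━━━━━━┛et_key: false  ░┃    
         ┃  port: 5432         ░┃    
         ┃  buffer_size: 60    ░┃    
         ┃  max_retries: 3306  ▼┃    


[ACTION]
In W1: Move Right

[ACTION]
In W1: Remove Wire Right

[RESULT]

itBoard        ┃                     
───────────────┨                     
 2 3 4 5 6 7 8 ┃                     
 [.]           ┃━━━━━━━━━━━━━━━━┓    
               ┃iewer           ┃    
               ┃────────────────┨    
               ┃               ▲┃    
  R       · ─ G┃configuration  █┃    
               ┃le_ssl: true   ░┃    
               ┃: false        ░┃    
━━━━━━━━━━━━━━━┛et_key: false  ░┃    
         ┃  port: 5432         ░┃    
         ┃  buffer_size: 60    ░┃    
         ┃  max_retries: 3306  ▼┃    


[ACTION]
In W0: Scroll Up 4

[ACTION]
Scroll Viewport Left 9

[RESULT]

  ┃ CircuitBoard        ┃            
  ┠─────────────────────┨            
  ┃   0 1 2 3 4 5 6 7 8 ┃            
  ┃0   S  [.]           ┃━━━━━━━━━━━━
  ┃                     ┃iewer       
  ┃1                    ┃────────────
  ┃                     ┃            
  ┃2       R       · ─ G┃configuratio
  ┃                     ┃le_ssl: true
  ┃3   S                ┃: false     
  ┗━━━━━━━━━━━━━━━━━━━━━┛et_key: fals
                  ┃  port: 5432      
                  ┃  buffer_size: 60 
                  ┃  max_retries: 330


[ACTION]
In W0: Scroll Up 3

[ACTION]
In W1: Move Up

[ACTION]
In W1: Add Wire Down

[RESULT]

  ┃ CircuitBoard        ┃            
  ┠─────────────────────┨            
  ┃   0 1 2 3 4 5 6 7 8 ┃            
  ┃0   S  [.]           ┃━━━━━━━━━━━━
  ┃        │            ┃iewer       
  ┃1       ·            ┃────────────
  ┃                     ┃            
  ┃2       R       · ─ G┃configuratio
  ┃                     ┃le_ssl: true
  ┃3   S                ┃: false     
  ┗━━━━━━━━━━━━━━━━━━━━━┛et_key: fals
                  ┃  port: 5432      
                  ┃  buffer_size: 60 
                  ┃  max_retries: 330


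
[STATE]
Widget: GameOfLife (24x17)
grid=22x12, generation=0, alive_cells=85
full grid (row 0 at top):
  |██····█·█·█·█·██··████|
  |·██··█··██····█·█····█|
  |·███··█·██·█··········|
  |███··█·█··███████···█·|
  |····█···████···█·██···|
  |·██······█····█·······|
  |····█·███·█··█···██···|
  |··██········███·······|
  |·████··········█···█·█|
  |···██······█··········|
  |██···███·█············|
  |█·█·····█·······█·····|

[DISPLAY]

Gen: 0                  
██····█·█·█·█·██··████  
·██··█··██····█·█····█  
·███··█·██·█··········  
███··█·█··███████···█·  
····█···████···█·██···  
·██······█····█·······  
····█·███·█··█···██···  
··██········███·······  
·████··········█···█·█  
···██······█··········  
██···███·█············  
█·█·····█·······█·····  
                        
                        
                        
                        


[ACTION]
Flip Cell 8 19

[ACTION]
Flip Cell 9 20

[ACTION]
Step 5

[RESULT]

Gen: 5                  
·██··········█·█······  
·█·█·········█·█······  
··█··············███··  
······█··········██···  
···█████·········█····  
··█·██·█········█·····  
····██·█··············  
····████···█··········  
·█·██········█········  
·█·█··██·····█········  
······················  
······················  
                        
                        
                        
                        


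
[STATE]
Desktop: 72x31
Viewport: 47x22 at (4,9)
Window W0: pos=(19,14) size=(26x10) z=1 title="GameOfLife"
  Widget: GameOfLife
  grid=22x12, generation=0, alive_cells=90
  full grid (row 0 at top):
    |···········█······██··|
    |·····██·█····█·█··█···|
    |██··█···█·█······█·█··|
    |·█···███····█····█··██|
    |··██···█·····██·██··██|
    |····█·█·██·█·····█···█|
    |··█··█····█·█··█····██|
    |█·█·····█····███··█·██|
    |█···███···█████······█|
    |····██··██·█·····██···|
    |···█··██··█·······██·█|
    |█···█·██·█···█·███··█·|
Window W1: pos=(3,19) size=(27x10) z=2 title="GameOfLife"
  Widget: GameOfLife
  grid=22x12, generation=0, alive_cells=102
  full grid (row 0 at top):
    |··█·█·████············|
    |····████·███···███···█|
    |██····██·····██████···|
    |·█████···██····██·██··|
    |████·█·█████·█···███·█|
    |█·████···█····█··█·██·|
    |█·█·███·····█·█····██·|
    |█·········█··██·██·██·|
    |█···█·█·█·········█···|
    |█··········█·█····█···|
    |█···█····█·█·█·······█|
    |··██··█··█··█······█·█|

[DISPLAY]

                                               
                                               
                                               
                                               
                                               
               ┏━━━━━━━━━━━━━━━━━━━━━━━━┓      
               ┃ GameOfLife             ┃      
               ┠────────────────────────┨      
               ┃Gen: 0                  ┃      
               ┃·█···███····█····█··██  ┃      
━━━━━━━━━━━━━━━━━━━━━━━━━┓···██·██··██  ┃      
 GameOfLife              ┃·█·····█···█  ┃      
─────────────────────────┨█·█··█····██  ┃      
Gen: 0                   ┃···███··█·██  ┃      
·█████···██····██·██··   ┃━━━━━━━━━━━━━━┛      
████·█·█████·█···███·█   ┃                     
█·████···█····█··█·██·   ┃                     
█·█·███·····█·█····██·   ┃                     
█·········█··██·██·██·   ┃                     
━━━━━━━━━━━━━━━━━━━━━━━━━┛                     
                                               
                                               


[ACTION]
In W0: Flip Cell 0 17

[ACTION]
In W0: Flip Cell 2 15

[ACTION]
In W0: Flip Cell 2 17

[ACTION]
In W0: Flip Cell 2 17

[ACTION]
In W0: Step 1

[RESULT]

                                               
                                               
                                               
                                               
                                               
               ┏━━━━━━━━━━━━━━━━━━━━━━━━┓      
               ┃ GameOfLife             ┃      
               ┠────────────────────────┨      
               ┃Gen: 1                  ┃      
               ┃██·██████····███·█·█·█  ┃      
━━━━━━━━━━━━━━━━━━━━━━━━━┓··██··███···  ┃      
 GameOfLife              ┃██████·█····  ┃      
─────────────────────────┨████·██··█··  ┃      
Gen: 0                   ┃█····█···█··  ┃      
·█████···██····██·██··   ┃━━━━━━━━━━━━━━┛      
████·█·█████·█···███·█   ┃                     
█·████···█····█··█·██·   ┃                     
█·█·███·····█·█····██·   ┃                     
█·········█··██·██·██·   ┃                     
━━━━━━━━━━━━━━━━━━━━━━━━━┛                     
                                               
                                               


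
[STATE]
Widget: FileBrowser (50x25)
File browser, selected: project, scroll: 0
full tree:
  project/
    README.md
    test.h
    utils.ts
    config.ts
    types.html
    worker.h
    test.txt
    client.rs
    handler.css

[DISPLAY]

> [-] project/                                    
    README.md                                     
    test.h                                        
    utils.ts                                      
    config.ts                                     
    types.html                                    
    worker.h                                      
    test.txt                                      
    client.rs                                     
    handler.css                                   
                                                  
                                                  
                                                  
                                                  
                                                  
                                                  
                                                  
                                                  
                                                  
                                                  
                                                  
                                                  
                                                  
                                                  
                                                  


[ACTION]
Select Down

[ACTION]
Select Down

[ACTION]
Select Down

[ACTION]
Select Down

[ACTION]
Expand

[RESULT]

  [-] project/                                    
    README.md                                     
    test.h                                        
    utils.ts                                      
  > config.ts                                     
    types.html                                    
    worker.h                                      
    test.txt                                      
    client.rs                                     
    handler.css                                   
                                                  
                                                  
                                                  
                                                  
                                                  
                                                  
                                                  
                                                  
                                                  
                                                  
                                                  
                                                  
                                                  
                                                  
                                                  


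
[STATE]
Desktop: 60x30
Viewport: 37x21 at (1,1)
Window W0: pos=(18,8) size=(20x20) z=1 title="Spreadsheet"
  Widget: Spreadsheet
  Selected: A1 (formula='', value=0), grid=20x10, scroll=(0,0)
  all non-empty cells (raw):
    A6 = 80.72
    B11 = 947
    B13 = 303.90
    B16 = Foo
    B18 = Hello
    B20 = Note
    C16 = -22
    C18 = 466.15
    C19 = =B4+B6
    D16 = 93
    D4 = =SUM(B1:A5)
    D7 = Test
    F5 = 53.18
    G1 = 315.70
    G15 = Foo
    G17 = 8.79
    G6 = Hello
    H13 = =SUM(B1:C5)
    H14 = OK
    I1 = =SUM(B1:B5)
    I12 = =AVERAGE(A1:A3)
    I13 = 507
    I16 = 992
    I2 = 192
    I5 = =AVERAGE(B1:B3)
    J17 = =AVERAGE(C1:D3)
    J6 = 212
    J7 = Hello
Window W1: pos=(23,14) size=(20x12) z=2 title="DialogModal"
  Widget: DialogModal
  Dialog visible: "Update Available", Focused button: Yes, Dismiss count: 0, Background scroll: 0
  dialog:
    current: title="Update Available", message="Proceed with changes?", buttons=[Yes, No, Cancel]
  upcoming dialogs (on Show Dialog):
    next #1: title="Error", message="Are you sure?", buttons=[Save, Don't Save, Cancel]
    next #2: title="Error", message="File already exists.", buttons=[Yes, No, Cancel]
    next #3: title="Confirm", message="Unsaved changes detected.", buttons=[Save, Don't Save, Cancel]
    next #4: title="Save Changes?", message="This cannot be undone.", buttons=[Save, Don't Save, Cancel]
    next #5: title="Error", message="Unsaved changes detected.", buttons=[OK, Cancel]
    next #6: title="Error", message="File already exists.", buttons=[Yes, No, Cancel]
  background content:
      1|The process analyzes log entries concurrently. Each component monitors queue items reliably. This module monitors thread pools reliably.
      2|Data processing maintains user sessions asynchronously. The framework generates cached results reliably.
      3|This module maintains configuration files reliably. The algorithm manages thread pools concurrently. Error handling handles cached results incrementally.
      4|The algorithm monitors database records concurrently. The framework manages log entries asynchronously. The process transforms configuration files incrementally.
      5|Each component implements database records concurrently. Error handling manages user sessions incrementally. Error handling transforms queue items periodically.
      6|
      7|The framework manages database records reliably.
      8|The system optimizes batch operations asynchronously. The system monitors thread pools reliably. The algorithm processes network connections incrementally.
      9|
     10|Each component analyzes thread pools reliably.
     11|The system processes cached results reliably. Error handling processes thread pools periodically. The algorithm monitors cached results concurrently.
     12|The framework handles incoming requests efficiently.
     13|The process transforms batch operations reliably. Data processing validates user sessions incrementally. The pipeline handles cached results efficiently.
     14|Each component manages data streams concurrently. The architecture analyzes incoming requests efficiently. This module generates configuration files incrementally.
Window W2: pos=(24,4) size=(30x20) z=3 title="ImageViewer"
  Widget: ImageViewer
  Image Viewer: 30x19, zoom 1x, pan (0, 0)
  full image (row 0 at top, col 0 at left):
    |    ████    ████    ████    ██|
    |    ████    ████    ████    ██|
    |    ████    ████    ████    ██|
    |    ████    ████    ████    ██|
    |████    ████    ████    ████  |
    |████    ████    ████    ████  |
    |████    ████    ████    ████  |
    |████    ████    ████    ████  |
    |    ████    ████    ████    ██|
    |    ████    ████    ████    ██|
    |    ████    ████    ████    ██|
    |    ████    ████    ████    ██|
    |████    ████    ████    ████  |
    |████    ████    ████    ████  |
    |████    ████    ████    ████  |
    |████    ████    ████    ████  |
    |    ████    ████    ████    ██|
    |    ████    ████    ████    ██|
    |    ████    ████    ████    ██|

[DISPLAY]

                                     
                                     
                                     
                       ┏━━━━━━━━━━━━━
                       ┃ ImageViewer 
                       ┠─────────────
                       ┃    ████    █
                 ┏━━━━━┃    ████    █
                 ┃ Spre┃    ████    █
                 ┠─────┃    ████    █
                 ┃A1:  ┃████    ████ 
                 ┃     ┃████    ████ 
                 ┃-----┃████    ████ 
                 ┃  1 ┏┃████    ████ 
                 ┃  2 ┃┃    ████    █
                 ┃  3 ┠┃    ████    █
                 ┃  4 ┃┃    ████    █
                 ┃  5 ┃┃    ████    █
                 ┃  6 ┃┃████    ████ 
                 ┃  7 ┃┃████    ████ 
                 ┃  8 ┃┃████    ████ 


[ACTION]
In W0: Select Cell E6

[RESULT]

                                     
                                     
                                     
                       ┏━━━━━━━━━━━━━
                       ┃ ImageViewer 
                       ┠─────────────
                       ┃    ████    █
                 ┏━━━━━┃    ████    █
                 ┃ Spre┃    ████    █
                 ┠─────┃    ████    █
                 ┃E6:  ┃████    ████ 
                 ┃     ┃████    ████ 
                 ┃-----┃████    ████ 
                 ┃  1 ┏┃████    ████ 
                 ┃  2 ┃┃    ████    █
                 ┃  3 ┠┃    ████    █
                 ┃  4 ┃┃    ████    █
                 ┃  5 ┃┃    ████    █
                 ┃  6 ┃┃████    ████ 
                 ┃  7 ┃┃████    ████ 
                 ┃  8 ┃┃████    ████ 


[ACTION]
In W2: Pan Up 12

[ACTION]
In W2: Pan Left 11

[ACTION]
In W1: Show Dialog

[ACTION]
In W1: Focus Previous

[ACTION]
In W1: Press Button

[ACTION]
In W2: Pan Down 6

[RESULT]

                                     
                                     
                                     
                       ┏━━━━━━━━━━━━━
                       ┃ ImageViewer 
                       ┠─────────────
                       ┃████    ████ 
                 ┏━━━━━┃████    ████ 
                 ┃ Spre┃    ████    █
                 ┠─────┃    ████    █
                 ┃E6:  ┃    ████    █
                 ┃     ┃    ████    █
                 ┃-----┃████    ████ 
                 ┃  1 ┏┃████    ████ 
                 ┃  2 ┃┃████    ████ 
                 ┃  3 ┠┃████    ████ 
                 ┃  4 ┃┃    ████    █
                 ┃  5 ┃┃    ████    █
                 ┃  6 ┃┃    ████    █
                 ┃  7 ┃┃             
                 ┃  8 ┃┃             


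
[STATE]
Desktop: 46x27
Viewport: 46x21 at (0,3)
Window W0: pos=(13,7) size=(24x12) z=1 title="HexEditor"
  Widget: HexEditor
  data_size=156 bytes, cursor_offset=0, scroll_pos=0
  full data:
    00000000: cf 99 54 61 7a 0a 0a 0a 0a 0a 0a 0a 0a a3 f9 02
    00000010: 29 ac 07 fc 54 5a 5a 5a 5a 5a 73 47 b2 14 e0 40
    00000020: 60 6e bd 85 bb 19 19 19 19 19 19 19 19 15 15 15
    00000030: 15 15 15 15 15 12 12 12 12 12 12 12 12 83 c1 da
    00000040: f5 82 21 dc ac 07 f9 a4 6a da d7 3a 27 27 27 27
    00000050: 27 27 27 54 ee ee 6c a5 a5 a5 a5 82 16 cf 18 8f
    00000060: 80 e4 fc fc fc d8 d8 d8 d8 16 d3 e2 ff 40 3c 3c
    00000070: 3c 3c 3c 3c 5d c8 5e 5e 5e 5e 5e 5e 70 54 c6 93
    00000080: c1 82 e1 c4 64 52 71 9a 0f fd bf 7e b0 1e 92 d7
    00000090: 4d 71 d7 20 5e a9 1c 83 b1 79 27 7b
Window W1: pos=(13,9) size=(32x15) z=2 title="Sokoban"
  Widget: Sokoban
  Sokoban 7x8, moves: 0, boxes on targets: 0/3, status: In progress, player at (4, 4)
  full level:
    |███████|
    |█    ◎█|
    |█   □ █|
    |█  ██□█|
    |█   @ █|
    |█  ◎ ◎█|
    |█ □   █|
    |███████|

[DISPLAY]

                                              
                                              
                                              
                                              
             ┏━━━━━━━━━━━━━━━━━━━━━━┓         
             ┃ HexEditor            ┃         
             ┏━━━━━━━━━━━━━━━━━━━━━━━━━━━━━━┓ 
             ┃ Sokoban                      ┃ 
             ┠──────────────────────────────┨ 
             ┃███████                       ┃ 
             ┃█    ◎█                       ┃ 
             ┃█   □ █                       ┃ 
             ┃█  ██□█                       ┃ 
             ┃█   @ █                       ┃ 
             ┃█  ◎ ◎█                       ┃ 
             ┃█ □   █                       ┃ 
             ┃███████                       ┃ 
             ┃Moves: 0  0/3                 ┃ 
             ┃                              ┃ 
             ┃                              ┃ 
             ┗━━━━━━━━━━━━━━━━━━━━━━━━━━━━━━┛ 


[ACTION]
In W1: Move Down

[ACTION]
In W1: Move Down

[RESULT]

                                              
                                              
                                              
                                              
             ┏━━━━━━━━━━━━━━━━━━━━━━┓         
             ┃ HexEditor            ┃         
             ┏━━━━━━━━━━━━━━━━━━━━━━━━━━━━━━┓ 
             ┃ Sokoban                      ┃ 
             ┠──────────────────────────────┨ 
             ┃███████                       ┃ 
             ┃█    ◎█                       ┃ 
             ┃█   □ █                       ┃ 
             ┃█  ██□█                       ┃ 
             ┃█     █                       ┃ 
             ┃█  ◎ ◎█                       ┃ 
             ┃█ □ @ █                       ┃ 
             ┃███████                       ┃ 
             ┃Moves: 2  0/3                 ┃ 
             ┃                              ┃ 
             ┃                              ┃ 
             ┗━━━━━━━━━━━━━━━━━━━━━━━━━━━━━━┛ 


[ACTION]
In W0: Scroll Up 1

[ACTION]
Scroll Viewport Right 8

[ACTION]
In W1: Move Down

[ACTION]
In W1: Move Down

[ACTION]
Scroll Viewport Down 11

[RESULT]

                                              
             ┏━━━━━━━━━━━━━━━━━━━━━━┓         
             ┃ HexEditor            ┃         
             ┏━━━━━━━━━━━━━━━━━━━━━━━━━━━━━━┓ 
             ┃ Sokoban                      ┃ 
             ┠──────────────────────────────┨ 
             ┃███████                       ┃ 
             ┃█    ◎█                       ┃ 
             ┃█   □ █                       ┃ 
             ┃█  ██□█                       ┃ 
             ┃█     █                       ┃ 
             ┃█  ◎ ◎█                       ┃ 
             ┃█ □ @ █                       ┃ 
             ┃███████                       ┃ 
             ┃Moves: 2  0/3                 ┃ 
             ┃                              ┃ 
             ┃                              ┃ 
             ┗━━━━━━━━━━━━━━━━━━━━━━━━━━━━━━┛ 
                                              
                                              
                                              


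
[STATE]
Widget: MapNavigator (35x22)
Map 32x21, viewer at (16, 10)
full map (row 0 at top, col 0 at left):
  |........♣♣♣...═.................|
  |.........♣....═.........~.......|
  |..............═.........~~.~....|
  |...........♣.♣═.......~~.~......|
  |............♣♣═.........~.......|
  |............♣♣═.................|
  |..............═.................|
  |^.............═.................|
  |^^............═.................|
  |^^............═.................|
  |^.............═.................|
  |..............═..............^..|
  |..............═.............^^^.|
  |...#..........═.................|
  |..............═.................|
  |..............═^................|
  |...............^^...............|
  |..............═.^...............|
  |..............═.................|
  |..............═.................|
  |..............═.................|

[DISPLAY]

                                   
 ........♣♣♣...═.................  
 .........♣....═.........~.......  
 ..............═.........~~.~....  
 ...........♣.♣═.......~~.~......  
 ............♣♣═.........~.......  
 ............♣♣═.................  
 ..............═.................  
 ^.............═.................  
 ^^............═.................  
 ^^............═.................  
 ^.............═.@...............  
 ..............═..............^..  
 ..............═.............^^^.  
 ...#..........═.................  
 ..............═.................  
 ..............═^................  
 ...............^^...............  
 ..............═.^...............  
 ..............═.................  
 ..............═.................  
 ..............═.................  


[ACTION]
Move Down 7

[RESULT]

 ..............═.................  
 ^.............═.................  
 ^^............═.................  
 ^^............═.................  
 ^.............═.................  
 ..............═..............^..  
 ..............═.............^^^.  
 ...#..........═.................  
 ..............═.................  
 ..............═^................  
 ...............^^...............  
 ..............═.@...............  
 ..............═.................  
 ..............═.................  
 ..............═.................  
                                   
                                   
                                   
                                   
                                   
                                   
                                   


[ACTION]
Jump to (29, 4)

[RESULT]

                                   
                                   
                                   
                                   
                                   
                                   
                                   
..═.................               
..═.........~.......               
..═.........~~.~....               
.♣═.......~~.~......               
♣♣═.........~....@..               
♣♣═.................               
..═.................               
..═.................               
..═.................               
..═.................               
..═.................               
..═..............^..               
..═.............^^^.               
..═.................               
..═.................               
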